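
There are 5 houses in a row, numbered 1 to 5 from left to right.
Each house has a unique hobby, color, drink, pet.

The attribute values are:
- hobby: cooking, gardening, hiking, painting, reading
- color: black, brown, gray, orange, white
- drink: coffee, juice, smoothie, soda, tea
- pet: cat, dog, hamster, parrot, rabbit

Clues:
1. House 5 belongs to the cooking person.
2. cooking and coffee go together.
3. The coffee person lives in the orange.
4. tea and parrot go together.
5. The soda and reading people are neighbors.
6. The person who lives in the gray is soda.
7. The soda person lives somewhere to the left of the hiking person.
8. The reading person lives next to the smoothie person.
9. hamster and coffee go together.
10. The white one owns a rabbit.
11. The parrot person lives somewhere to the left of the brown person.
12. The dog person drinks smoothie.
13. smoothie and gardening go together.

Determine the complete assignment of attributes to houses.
Solution:

House | Hobby | Color | Drink | Pet
-----------------------------------
  1   | painting | gray | soda | cat
  2   | reading | black | tea | parrot
  3   | gardening | brown | smoothie | dog
  4   | hiking | white | juice | rabbit
  5   | cooking | orange | coffee | hamster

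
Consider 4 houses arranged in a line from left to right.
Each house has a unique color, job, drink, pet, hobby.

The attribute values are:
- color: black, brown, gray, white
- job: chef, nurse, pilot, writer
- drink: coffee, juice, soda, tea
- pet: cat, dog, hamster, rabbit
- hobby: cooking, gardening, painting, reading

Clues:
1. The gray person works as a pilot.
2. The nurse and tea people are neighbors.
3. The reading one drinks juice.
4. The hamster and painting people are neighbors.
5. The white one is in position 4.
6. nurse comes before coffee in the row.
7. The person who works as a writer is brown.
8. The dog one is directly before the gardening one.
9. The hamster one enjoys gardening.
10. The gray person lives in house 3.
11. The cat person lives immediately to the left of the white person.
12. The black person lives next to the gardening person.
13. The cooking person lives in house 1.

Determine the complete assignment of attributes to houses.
Solution:

House | Color | Job | Drink | Pet | Hobby
-----------------------------------------
  1   | black | nurse | soda | dog | cooking
  2   | brown | writer | tea | hamster | gardening
  3   | gray | pilot | coffee | cat | painting
  4   | white | chef | juice | rabbit | reading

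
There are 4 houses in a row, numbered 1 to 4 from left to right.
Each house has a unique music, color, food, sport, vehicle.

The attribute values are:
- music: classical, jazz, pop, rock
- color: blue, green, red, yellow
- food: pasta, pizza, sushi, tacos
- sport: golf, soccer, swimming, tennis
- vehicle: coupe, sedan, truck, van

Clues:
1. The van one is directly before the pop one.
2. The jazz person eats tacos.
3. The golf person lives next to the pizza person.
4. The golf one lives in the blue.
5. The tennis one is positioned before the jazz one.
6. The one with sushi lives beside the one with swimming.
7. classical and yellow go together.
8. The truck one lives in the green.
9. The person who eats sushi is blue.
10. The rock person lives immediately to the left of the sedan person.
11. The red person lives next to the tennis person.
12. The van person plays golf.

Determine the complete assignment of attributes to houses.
Solution:

House | Music | Color | Food | Sport | Vehicle
----------------------------------------------
  1   | rock | blue | sushi | golf | van
  2   | pop | red | pizza | swimming | sedan
  3   | classical | yellow | pasta | tennis | coupe
  4   | jazz | green | tacos | soccer | truck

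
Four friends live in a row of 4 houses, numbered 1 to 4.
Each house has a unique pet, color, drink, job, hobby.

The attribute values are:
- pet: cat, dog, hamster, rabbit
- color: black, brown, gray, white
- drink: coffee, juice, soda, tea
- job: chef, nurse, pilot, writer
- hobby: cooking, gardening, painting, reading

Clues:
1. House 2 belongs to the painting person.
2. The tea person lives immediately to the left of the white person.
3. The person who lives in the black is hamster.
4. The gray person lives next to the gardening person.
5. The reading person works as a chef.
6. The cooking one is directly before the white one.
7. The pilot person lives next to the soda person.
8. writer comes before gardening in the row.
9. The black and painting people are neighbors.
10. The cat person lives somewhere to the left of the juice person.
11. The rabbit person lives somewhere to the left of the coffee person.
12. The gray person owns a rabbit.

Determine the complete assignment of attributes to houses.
Solution:

House | Pet | Color | Drink | Job | Hobby
-----------------------------------------
  1   | hamster | black | tea | pilot | cooking
  2   | cat | white | soda | writer | painting
  3   | rabbit | gray | juice | chef | reading
  4   | dog | brown | coffee | nurse | gardening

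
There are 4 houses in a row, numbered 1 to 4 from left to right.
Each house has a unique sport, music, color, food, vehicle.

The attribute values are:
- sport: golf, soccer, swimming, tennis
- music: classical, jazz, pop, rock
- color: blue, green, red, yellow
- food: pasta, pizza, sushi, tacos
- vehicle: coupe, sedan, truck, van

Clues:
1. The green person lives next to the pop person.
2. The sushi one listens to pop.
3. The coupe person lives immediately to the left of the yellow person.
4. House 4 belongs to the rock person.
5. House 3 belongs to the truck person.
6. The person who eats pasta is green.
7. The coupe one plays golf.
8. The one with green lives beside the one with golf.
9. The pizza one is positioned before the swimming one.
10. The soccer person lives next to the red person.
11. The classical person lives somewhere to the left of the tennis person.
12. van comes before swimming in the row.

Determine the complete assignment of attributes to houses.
Solution:

House | Sport | Music | Color | Food | Vehicle
----------------------------------------------
  1   | soccer | classical | green | pasta | van
  2   | golf | pop | red | sushi | coupe
  3   | tennis | jazz | yellow | pizza | truck
  4   | swimming | rock | blue | tacos | sedan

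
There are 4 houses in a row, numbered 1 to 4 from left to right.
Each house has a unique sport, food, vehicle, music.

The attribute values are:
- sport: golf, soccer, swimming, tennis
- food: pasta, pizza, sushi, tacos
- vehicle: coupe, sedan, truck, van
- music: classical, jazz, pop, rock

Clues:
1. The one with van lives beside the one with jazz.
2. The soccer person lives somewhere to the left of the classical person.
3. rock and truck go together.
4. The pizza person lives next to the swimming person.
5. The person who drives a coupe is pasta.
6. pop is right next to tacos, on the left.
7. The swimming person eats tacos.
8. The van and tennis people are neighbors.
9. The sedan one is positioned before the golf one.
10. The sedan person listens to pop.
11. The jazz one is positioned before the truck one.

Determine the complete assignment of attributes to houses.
Solution:

House | Sport | Food | Vehicle | Music
--------------------------------------
  1   | soccer | pizza | sedan | pop
  2   | swimming | tacos | van | classical
  3   | tennis | pasta | coupe | jazz
  4   | golf | sushi | truck | rock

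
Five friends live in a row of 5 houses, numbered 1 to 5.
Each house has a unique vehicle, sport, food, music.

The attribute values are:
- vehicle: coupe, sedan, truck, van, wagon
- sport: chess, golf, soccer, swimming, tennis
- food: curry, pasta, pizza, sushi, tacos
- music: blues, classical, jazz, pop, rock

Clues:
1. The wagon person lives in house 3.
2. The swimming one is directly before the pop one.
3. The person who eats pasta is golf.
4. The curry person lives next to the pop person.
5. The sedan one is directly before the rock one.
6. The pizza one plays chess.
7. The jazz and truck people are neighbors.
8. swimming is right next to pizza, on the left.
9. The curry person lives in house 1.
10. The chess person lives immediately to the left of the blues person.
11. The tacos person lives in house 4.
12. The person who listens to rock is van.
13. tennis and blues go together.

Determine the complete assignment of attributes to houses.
Solution:

House | Vehicle | Sport | Food | Music
--------------------------------------
  1   | coupe | swimming | curry | jazz
  2   | truck | chess | pizza | pop
  3   | wagon | tennis | sushi | blues
  4   | sedan | soccer | tacos | classical
  5   | van | golf | pasta | rock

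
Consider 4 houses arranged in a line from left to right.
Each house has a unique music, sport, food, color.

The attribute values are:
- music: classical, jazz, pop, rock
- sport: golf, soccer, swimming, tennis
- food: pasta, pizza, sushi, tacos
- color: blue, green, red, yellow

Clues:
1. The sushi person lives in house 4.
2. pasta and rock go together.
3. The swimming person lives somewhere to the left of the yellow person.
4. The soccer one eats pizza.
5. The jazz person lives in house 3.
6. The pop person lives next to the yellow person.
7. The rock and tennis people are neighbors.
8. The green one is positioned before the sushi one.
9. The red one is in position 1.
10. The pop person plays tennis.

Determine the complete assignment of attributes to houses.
Solution:

House | Music | Sport | Food | Color
------------------------------------
  1   | rock | swimming | pasta | red
  2   | pop | tennis | tacos | green
  3   | jazz | soccer | pizza | yellow
  4   | classical | golf | sushi | blue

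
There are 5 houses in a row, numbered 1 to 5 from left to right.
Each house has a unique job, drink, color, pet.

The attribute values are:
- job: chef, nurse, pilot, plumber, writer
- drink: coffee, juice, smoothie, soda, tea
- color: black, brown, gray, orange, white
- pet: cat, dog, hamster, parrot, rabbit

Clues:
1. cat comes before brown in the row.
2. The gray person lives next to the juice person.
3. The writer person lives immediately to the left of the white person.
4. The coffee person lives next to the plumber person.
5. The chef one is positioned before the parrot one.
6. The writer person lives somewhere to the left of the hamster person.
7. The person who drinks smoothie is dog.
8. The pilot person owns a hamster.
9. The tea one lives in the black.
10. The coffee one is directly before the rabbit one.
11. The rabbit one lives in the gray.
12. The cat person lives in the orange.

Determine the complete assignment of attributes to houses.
Solution:

House | Job | Drink | Color | Pet
---------------------------------
  1   | chef | coffee | orange | cat
  2   | plumber | soda | gray | rabbit
  3   | writer | juice | brown | parrot
  4   | nurse | smoothie | white | dog
  5   | pilot | tea | black | hamster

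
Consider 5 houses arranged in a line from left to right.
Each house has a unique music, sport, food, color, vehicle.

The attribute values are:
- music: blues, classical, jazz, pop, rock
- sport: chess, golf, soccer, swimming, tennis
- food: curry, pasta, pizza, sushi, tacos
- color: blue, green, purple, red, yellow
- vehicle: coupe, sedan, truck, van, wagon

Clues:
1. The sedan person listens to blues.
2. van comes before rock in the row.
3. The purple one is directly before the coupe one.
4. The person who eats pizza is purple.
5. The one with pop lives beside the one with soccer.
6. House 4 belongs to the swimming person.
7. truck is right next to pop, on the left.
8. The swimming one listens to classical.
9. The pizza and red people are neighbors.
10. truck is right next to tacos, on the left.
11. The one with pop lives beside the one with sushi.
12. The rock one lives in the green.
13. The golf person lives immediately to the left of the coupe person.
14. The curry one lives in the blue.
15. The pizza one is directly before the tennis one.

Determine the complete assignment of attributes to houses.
Solution:

House | Music | Sport | Food | Color | Vehicle
----------------------------------------------
  1   | jazz | golf | pizza | purple | truck
  2   | pop | tennis | tacos | red | coupe
  3   | blues | soccer | sushi | yellow | sedan
  4   | classical | swimming | curry | blue | van
  5   | rock | chess | pasta | green | wagon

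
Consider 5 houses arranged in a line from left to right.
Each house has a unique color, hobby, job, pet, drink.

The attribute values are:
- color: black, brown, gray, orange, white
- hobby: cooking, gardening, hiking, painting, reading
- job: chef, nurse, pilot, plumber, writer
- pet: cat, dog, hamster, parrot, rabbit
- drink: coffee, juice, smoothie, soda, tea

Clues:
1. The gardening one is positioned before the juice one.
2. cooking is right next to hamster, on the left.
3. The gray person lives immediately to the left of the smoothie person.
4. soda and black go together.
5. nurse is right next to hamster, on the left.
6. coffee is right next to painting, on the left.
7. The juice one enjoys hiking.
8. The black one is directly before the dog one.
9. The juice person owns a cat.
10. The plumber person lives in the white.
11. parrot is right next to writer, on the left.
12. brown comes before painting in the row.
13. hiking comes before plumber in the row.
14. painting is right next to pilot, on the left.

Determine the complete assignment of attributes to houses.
Solution:

House | Color | Hobby | Job | Pet | Drink
-----------------------------------------
  1   | brown | cooking | nurse | parrot | coffee
  2   | black | painting | writer | hamster | soda
  3   | orange | gardening | pilot | dog | tea
  4   | gray | hiking | chef | cat | juice
  5   | white | reading | plumber | rabbit | smoothie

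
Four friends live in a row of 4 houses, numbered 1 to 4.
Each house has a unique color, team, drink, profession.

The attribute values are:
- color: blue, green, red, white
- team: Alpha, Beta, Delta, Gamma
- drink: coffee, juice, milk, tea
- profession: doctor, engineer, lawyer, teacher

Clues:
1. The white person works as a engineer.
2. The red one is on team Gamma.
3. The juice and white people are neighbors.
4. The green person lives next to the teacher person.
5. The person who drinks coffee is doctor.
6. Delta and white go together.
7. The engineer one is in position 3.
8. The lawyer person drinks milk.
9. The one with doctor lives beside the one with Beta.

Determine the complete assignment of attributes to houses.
Solution:

House | Color | Team | Drink | Profession
-----------------------------------------
  1   | green | Alpha | coffee | doctor
  2   | blue | Beta | juice | teacher
  3   | white | Delta | tea | engineer
  4   | red | Gamma | milk | lawyer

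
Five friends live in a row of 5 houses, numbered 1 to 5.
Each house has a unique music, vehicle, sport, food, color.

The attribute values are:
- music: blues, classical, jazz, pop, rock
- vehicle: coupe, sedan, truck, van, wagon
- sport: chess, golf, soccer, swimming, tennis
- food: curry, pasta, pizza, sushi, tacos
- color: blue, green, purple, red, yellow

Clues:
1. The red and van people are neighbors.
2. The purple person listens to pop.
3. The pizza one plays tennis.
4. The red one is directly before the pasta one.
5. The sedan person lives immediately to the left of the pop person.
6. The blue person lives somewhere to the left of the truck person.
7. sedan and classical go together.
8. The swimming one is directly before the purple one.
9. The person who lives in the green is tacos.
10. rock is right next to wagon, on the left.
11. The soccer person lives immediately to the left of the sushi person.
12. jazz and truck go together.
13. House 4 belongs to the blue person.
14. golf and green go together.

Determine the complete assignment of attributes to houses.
Solution:

House | Music | Vehicle | Sport | Food | Color
----------------------------------------------
  1   | classical | sedan | swimming | curry | red
  2   | pop | van | soccer | pasta | purple
  3   | rock | coupe | chess | sushi | yellow
  4   | blues | wagon | tennis | pizza | blue
  5   | jazz | truck | golf | tacos | green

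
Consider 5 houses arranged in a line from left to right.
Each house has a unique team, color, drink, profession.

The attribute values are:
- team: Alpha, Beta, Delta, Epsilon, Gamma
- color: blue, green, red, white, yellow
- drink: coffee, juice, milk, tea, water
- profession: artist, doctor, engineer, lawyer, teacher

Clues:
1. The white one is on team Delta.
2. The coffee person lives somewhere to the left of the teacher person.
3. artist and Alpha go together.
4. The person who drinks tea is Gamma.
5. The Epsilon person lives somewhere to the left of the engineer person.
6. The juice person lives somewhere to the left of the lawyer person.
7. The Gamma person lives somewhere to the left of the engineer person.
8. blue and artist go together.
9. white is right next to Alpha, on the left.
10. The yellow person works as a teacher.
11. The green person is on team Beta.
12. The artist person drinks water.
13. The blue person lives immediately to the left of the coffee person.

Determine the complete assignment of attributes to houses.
Solution:

House | Team | Color | Drink | Profession
-----------------------------------------
  1   | Delta | white | juice | doctor
  2   | Alpha | blue | water | artist
  3   | Epsilon | red | coffee | lawyer
  4   | Gamma | yellow | tea | teacher
  5   | Beta | green | milk | engineer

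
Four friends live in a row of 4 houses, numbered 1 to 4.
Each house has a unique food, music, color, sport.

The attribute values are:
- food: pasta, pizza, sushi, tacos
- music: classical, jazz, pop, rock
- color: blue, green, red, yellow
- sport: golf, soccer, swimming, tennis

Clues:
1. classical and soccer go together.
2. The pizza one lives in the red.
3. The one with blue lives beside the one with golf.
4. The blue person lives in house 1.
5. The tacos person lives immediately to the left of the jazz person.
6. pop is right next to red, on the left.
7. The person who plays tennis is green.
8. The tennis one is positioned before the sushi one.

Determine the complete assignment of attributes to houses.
Solution:

House | Food | Music | Color | Sport
------------------------------------
  1   | tacos | pop | blue | swimming
  2   | pizza | jazz | red | golf
  3   | pasta | rock | green | tennis
  4   | sushi | classical | yellow | soccer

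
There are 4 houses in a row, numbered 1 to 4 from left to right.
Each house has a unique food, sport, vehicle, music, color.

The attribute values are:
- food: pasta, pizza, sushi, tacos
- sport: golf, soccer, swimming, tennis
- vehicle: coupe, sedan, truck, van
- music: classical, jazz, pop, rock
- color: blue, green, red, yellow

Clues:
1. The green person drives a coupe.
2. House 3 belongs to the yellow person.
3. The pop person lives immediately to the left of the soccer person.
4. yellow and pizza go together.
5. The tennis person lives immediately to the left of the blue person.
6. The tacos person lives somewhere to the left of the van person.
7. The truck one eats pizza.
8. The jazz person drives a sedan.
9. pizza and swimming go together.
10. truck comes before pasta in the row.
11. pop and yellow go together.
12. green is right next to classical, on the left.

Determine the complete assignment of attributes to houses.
Solution:

House | Food | Sport | Vehicle | Music | Color
----------------------------------------------
  1   | tacos | tennis | coupe | rock | green
  2   | sushi | golf | van | classical | blue
  3   | pizza | swimming | truck | pop | yellow
  4   | pasta | soccer | sedan | jazz | red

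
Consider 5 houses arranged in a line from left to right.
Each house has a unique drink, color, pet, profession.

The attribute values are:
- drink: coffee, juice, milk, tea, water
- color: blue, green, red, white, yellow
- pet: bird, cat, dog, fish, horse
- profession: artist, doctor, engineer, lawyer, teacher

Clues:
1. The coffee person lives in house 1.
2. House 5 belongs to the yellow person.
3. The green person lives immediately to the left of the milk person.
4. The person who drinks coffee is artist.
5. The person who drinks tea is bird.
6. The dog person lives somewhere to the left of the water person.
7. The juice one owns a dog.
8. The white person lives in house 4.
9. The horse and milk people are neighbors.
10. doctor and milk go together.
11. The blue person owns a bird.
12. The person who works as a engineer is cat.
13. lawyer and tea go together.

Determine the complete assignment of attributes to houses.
Solution:

House | Drink | Color | Pet | Profession
----------------------------------------
  1   | coffee | green | horse | artist
  2   | milk | red | fish | doctor
  3   | tea | blue | bird | lawyer
  4   | juice | white | dog | teacher
  5   | water | yellow | cat | engineer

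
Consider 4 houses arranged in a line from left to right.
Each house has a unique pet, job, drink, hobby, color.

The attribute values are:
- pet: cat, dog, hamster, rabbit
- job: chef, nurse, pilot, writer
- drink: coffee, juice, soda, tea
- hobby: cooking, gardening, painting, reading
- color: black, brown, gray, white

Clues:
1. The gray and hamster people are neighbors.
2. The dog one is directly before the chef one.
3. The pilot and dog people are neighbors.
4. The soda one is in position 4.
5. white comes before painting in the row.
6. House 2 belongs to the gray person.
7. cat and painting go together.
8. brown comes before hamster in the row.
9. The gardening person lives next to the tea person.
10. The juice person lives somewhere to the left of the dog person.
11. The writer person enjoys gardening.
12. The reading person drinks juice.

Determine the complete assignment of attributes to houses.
Solution:

House | Pet | Job | Drink | Hobby | Color
-----------------------------------------
  1   | rabbit | pilot | juice | reading | brown
  2   | dog | writer | coffee | gardening | gray
  3   | hamster | chef | tea | cooking | white
  4   | cat | nurse | soda | painting | black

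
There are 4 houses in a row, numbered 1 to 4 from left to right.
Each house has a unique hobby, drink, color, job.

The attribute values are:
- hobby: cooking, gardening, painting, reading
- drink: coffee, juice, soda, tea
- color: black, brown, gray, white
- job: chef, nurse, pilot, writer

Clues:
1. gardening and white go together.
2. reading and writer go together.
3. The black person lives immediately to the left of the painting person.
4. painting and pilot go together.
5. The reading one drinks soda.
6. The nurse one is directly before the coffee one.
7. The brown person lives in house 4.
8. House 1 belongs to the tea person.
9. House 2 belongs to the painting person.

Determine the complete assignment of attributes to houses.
Solution:

House | Hobby | Drink | Color | Job
-----------------------------------
  1   | cooking | tea | black | nurse
  2   | painting | coffee | gray | pilot
  3   | gardening | juice | white | chef
  4   | reading | soda | brown | writer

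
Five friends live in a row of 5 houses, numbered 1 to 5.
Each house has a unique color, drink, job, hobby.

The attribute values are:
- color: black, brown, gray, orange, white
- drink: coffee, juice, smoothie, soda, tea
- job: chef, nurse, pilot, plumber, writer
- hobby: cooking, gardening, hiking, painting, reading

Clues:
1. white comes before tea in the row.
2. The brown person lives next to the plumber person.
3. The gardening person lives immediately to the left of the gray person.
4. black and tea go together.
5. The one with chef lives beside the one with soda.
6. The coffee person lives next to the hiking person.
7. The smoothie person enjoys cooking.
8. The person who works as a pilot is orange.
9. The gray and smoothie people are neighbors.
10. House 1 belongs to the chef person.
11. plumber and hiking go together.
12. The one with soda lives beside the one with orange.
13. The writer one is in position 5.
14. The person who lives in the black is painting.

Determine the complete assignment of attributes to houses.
Solution:

House | Color | Drink | Job | Hobby
-----------------------------------
  1   | brown | coffee | chef | gardening
  2   | gray | soda | plumber | hiking
  3   | orange | smoothie | pilot | cooking
  4   | white | juice | nurse | reading
  5   | black | tea | writer | painting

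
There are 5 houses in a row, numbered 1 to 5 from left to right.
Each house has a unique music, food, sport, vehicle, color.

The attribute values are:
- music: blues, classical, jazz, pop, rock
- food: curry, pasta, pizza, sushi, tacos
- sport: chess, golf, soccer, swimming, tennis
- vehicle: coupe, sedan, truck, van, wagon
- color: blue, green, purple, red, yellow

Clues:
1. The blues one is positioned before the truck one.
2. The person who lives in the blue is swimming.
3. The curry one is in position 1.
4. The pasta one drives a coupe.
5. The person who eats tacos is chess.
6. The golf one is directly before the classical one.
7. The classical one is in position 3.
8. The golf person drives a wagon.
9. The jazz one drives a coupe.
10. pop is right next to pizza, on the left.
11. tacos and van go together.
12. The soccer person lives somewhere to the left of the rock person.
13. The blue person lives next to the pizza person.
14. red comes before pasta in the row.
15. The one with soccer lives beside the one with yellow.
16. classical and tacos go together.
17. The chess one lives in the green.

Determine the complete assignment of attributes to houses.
Solution:

House | Music | Food | Sport | Vehicle | Color
----------------------------------------------
  1   | pop | curry | swimming | sedan | blue
  2   | blues | pizza | golf | wagon | red
  3   | classical | tacos | chess | van | green
  4   | jazz | pasta | soccer | coupe | purple
  5   | rock | sushi | tennis | truck | yellow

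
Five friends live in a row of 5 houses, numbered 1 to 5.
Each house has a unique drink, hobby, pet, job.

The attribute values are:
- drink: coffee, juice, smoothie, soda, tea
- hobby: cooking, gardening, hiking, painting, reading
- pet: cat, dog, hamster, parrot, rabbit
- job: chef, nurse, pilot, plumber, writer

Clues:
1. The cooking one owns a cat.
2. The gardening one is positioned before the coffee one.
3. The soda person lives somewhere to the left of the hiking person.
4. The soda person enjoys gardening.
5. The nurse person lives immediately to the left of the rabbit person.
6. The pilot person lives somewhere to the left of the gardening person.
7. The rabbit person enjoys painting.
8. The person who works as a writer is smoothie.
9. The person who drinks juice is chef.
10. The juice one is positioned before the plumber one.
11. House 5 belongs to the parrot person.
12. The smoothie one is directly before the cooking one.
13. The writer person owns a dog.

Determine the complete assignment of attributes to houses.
Solution:

House | Drink | Hobby | Pet | Job
---------------------------------
  1   | smoothie | reading | dog | writer
  2   | tea | cooking | cat | pilot
  3   | soda | gardening | hamster | nurse
  4   | juice | painting | rabbit | chef
  5   | coffee | hiking | parrot | plumber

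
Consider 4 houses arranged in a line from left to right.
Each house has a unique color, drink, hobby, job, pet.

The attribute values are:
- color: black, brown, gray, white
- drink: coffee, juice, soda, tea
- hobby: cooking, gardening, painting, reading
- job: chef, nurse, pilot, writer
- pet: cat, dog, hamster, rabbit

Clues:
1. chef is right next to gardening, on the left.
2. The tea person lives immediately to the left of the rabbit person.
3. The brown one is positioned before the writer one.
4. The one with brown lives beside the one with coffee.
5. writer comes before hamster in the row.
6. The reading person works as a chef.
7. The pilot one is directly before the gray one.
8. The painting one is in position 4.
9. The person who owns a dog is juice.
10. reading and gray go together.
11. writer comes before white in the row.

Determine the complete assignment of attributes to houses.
Solution:

House | Color | Drink | Hobby | Job | Pet
-----------------------------------------
  1   | brown | tea | cooking | pilot | cat
  2   | gray | coffee | reading | chef | rabbit
  3   | black | juice | gardening | writer | dog
  4   | white | soda | painting | nurse | hamster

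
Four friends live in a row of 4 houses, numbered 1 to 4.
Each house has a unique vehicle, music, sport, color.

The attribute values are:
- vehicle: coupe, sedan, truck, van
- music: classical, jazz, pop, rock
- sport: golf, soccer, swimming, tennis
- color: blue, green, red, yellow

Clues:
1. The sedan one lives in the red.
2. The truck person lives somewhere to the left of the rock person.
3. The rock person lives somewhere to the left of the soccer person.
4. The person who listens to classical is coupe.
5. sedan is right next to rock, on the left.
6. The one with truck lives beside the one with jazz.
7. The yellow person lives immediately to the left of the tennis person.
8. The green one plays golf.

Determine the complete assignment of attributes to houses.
Solution:

House | Vehicle | Music | Sport | Color
---------------------------------------
  1   | truck | pop | swimming | yellow
  2   | sedan | jazz | tennis | red
  3   | van | rock | golf | green
  4   | coupe | classical | soccer | blue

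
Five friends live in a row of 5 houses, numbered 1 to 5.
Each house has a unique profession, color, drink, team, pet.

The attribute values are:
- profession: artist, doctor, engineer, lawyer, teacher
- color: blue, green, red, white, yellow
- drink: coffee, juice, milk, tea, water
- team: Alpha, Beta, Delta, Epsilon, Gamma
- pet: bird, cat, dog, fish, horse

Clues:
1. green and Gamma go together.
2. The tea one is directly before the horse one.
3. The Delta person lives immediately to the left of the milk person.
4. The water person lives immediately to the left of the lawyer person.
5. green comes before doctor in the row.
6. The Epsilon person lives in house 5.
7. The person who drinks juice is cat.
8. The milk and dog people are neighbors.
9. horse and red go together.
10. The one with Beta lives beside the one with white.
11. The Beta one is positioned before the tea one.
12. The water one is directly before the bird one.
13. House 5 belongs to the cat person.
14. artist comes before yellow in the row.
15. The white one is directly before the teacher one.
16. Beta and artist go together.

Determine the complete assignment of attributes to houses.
Solution:

House | Profession | Color | Drink | Team | Pet
-----------------------------------------------
  1   | artist | blue | water | Beta | fish
  2   | lawyer | white | tea | Delta | bird
  3   | teacher | red | milk | Alpha | horse
  4   | engineer | green | coffee | Gamma | dog
  5   | doctor | yellow | juice | Epsilon | cat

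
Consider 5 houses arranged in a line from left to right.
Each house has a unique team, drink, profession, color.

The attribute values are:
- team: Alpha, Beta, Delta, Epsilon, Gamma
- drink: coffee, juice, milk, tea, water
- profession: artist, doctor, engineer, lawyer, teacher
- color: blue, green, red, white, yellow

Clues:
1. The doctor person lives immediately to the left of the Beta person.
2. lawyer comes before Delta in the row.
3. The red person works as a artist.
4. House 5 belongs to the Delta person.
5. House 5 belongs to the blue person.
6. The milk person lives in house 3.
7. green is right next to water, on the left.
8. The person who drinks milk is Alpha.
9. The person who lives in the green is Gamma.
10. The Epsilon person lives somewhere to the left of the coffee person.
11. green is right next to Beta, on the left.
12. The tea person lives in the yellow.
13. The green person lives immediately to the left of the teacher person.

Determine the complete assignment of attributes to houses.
Solution:

House | Team | Drink | Profession | Color
-----------------------------------------
  1   | Gamma | juice | doctor | green
  2   | Beta | water | teacher | white
  3   | Alpha | milk | artist | red
  4   | Epsilon | tea | lawyer | yellow
  5   | Delta | coffee | engineer | blue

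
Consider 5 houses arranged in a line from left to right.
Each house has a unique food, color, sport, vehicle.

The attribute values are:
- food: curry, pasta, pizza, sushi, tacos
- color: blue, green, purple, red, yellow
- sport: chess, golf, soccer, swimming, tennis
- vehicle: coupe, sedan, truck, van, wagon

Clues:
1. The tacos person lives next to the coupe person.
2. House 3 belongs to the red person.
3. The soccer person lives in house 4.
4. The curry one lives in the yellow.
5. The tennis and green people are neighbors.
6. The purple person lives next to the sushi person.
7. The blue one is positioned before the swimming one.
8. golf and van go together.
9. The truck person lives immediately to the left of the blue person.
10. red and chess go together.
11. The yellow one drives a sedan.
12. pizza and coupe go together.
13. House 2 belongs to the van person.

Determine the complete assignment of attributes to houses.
Solution:

House | Food | Color | Sport | Vehicle
--------------------------------------
  1   | pasta | purple | tennis | wagon
  2   | sushi | green | golf | van
  3   | tacos | red | chess | truck
  4   | pizza | blue | soccer | coupe
  5   | curry | yellow | swimming | sedan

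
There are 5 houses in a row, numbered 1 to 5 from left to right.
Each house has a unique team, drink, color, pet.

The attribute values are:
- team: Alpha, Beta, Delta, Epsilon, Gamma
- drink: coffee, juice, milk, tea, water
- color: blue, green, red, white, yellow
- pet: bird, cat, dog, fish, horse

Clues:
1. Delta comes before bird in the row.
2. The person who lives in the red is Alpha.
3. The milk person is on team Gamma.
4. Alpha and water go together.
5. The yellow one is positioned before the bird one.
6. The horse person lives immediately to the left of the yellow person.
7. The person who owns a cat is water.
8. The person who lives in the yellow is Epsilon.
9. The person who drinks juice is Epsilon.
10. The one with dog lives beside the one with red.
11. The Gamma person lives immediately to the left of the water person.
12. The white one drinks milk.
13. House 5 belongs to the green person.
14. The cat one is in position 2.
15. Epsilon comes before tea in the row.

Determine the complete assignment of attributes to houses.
Solution:

House | Team | Drink | Color | Pet
----------------------------------
  1   | Gamma | milk | white | dog
  2   | Alpha | water | red | cat
  3   | Delta | coffee | blue | horse
  4   | Epsilon | juice | yellow | fish
  5   | Beta | tea | green | bird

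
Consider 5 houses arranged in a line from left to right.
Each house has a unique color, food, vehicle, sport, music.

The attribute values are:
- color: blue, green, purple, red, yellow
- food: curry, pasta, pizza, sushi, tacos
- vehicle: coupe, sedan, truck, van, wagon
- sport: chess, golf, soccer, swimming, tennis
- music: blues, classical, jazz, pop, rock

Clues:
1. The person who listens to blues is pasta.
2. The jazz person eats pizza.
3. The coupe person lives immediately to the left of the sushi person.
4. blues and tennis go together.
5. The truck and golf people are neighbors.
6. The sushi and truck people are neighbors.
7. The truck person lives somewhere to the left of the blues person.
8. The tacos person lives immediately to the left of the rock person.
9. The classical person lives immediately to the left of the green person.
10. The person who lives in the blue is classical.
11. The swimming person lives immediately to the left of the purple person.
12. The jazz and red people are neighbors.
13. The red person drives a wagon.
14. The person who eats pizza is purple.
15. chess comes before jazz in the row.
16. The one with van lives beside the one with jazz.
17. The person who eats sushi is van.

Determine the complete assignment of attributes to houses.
Solution:

House | Color | Food | Vehicle | Sport | Music
----------------------------------------------
  1   | blue | tacos | coupe | chess | classical
  2   | green | sushi | van | swimming | rock
  3   | purple | pizza | truck | soccer | jazz
  4   | red | curry | wagon | golf | pop
  5   | yellow | pasta | sedan | tennis | blues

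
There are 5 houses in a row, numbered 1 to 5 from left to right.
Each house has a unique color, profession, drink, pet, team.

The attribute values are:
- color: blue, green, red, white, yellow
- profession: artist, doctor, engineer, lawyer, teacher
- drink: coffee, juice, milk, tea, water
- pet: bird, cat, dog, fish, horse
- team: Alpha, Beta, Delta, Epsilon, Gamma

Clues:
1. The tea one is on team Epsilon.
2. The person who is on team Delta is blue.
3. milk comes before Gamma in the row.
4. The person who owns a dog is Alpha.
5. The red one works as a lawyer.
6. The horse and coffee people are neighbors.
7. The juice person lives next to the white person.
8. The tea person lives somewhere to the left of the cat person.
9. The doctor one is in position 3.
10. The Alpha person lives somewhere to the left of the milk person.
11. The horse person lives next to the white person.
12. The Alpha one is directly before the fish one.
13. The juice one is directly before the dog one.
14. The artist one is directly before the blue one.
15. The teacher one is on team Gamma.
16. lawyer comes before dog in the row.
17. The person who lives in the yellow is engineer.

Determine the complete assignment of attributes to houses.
Solution:

House | Color | Profession | Drink | Pet | Team
-----------------------------------------------
  1   | red | lawyer | juice | horse | Beta
  2   | white | artist | coffee | dog | Alpha
  3   | blue | doctor | milk | fish | Delta
  4   | yellow | engineer | tea | bird | Epsilon
  5   | green | teacher | water | cat | Gamma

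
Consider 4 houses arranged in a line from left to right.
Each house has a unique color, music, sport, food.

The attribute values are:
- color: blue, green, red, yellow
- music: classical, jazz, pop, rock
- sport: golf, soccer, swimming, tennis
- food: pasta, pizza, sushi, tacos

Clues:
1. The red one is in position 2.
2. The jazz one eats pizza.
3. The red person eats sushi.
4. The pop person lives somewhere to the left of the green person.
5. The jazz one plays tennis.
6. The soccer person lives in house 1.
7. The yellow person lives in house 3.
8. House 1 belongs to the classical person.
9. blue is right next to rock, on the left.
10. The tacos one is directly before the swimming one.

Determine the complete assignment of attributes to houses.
Solution:

House | Color | Music | Sport | Food
------------------------------------
  1   | blue | classical | soccer | tacos
  2   | red | rock | swimming | sushi
  3   | yellow | pop | golf | pasta
  4   | green | jazz | tennis | pizza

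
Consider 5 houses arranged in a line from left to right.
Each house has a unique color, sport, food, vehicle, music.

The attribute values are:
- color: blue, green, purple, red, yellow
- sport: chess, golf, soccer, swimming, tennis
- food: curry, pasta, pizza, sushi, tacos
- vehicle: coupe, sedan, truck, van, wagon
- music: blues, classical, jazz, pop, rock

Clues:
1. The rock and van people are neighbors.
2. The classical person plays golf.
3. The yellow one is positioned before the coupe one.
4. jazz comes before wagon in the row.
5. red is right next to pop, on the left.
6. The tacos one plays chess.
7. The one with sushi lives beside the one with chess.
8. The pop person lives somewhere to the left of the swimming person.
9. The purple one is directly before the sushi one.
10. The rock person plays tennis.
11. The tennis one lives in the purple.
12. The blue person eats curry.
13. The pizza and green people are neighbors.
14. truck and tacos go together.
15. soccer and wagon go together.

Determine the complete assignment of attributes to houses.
Solution:

House | Color | Sport | Food | Vehicle | Music
----------------------------------------------
  1   | purple | tennis | pizza | sedan | rock
  2   | green | golf | sushi | van | classical
  3   | red | chess | tacos | truck | jazz
  4   | yellow | soccer | pasta | wagon | pop
  5   | blue | swimming | curry | coupe | blues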